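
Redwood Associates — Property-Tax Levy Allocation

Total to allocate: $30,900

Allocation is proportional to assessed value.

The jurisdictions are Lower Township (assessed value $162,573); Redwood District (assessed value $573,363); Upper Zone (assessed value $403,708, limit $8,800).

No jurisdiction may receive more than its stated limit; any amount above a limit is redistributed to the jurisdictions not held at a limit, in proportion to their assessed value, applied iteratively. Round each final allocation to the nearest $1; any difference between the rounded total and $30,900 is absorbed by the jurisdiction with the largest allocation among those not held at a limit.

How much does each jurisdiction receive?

Assessed value total: 1,139,644.
Unconstrained shares: Lower Township 4,407.96; Redwood District 15,546.01; Upper Zone 10,946.03.
Cap binds for Upper Zone ($8,800); residual $22,100 reallocated over remaining assessed value 735,936.
Remaining shares: Lower Township 4,882.03 → $4,882; Redwood District 17,217.97 → $17,218.

Lower Township: $4,882 | Redwood District: $17,218 | Upper Zone: $8,800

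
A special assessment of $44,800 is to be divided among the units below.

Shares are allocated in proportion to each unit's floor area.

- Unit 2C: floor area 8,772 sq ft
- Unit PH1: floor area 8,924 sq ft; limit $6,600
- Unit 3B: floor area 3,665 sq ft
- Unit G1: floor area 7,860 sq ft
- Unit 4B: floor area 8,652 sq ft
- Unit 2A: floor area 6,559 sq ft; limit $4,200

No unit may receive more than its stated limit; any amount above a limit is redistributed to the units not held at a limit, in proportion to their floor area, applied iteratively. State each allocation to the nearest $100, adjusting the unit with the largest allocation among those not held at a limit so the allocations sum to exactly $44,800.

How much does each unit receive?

Sum of floor area: 44,432.
Pro-rata shares before constraints: Unit 2C 8,844.65; Unit PH1 8,997.91; Unit 3B 3,695.35; Unit G1 7,925.10; Unit 4B 8,723.66; Unit 2A 6,613.32.
Cap binds for Unit PH1 ($6,600), Unit 2A ($4,200); remaining pool $34,000 reallocated over remaining floor area 28,949.
Redistributed shares: Unit 2C 10,302.53 → $10,300; Unit 3B 4,304.47 → $4,300; Unit G1 9,231.41 → $9,200; Unit 4B 10,161.59 → $10,200.

Unit 2C: $10,300 · Unit PH1: $6,600 · Unit 3B: $4,300 · Unit G1: $9,200 · Unit 4B: $10,200 · Unit 2A: $4,200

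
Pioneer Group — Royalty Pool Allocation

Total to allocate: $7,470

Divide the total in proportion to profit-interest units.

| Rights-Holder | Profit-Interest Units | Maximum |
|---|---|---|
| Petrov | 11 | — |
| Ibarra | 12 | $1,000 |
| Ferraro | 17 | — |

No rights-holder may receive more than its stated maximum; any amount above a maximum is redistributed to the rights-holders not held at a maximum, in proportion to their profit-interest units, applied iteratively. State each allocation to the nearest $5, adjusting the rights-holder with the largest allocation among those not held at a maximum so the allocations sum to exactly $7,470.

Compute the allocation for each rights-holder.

Petrov: $2,540; Ibarra: $1,000; Ferraro: $3,930

Profit-interest units total: 40.
Proportional shares (ignoring caps): Petrov 2,054.25; Ibarra 2,241.00; Ferraro 3,174.75.
Held at cap: Ibarra ($1,000); remaining pool $6,470 reallocated over remaining profit-interest units 28.
Shares after redistribution: Petrov 2,541.79 → $2,540; Ferraro 3,928.21 → $3,930.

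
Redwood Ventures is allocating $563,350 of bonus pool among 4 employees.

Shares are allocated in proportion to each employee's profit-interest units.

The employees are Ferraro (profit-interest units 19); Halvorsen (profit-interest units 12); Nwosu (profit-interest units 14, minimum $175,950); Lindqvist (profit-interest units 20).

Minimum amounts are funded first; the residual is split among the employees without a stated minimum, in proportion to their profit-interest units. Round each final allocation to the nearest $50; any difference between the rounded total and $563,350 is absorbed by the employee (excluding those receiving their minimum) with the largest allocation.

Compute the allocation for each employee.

Guaranteed amounts: Nwosu $175,950. Balance $387,400.
Balance split over remaining profit-interest units 51: Ferraro 144,325.49 → $144,350; Halvorsen 91,152.94 → $91,150; Lindqvist 151,921.57 → $151,900.

Ferraro: $144,350; Halvorsen: $91,150; Nwosu: $175,950; Lindqvist: $151,900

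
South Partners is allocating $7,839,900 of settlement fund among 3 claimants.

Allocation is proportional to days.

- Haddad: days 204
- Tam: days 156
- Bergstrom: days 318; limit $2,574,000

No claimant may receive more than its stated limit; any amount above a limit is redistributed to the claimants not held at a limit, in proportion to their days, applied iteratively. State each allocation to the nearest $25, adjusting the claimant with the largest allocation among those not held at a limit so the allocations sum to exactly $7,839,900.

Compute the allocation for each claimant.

Combined days = 678.
Pro-rata shares before constraints: Haddad 2,358,907.96; Tam 1,803,870.80; Bergstrom 3,677,121.24.
Held at cap: Bergstrom ($2,574,000); residual $5,265,900 reallocated over remaining days 360.
Shares after redistribution: Haddad 2,984,010.00 → $2,984,000; Tam 2,281,890.00 → $2,281,900.

Haddad: $2,984,000 · Tam: $2,281,900 · Bergstrom: $2,574,000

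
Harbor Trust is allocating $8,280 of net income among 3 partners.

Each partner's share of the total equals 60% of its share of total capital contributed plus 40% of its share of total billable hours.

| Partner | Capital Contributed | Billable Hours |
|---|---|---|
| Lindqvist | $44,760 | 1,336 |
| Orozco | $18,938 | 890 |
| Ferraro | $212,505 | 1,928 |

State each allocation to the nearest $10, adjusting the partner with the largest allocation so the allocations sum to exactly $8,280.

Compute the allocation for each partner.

Totals — capital contributed 276,203, billable hours 4,154.
Blended shares (60% capital contributed + 40% billable hours): Lindqvist 0.2259; Orozco 0.1268; Ferraro 0.6473.
Unrounded shares: Lindqvist 1,870.29; Orozco 1,050.23; Ferraro 5,359.48.
After rounding ($10): Lindqvist $1,870; Orozco $1,050; Ferraro $5,360. Sum = $8,280.
No rounding difference to absorb.

Lindqvist: $1,870 · Orozco: $1,050 · Ferraro: $5,360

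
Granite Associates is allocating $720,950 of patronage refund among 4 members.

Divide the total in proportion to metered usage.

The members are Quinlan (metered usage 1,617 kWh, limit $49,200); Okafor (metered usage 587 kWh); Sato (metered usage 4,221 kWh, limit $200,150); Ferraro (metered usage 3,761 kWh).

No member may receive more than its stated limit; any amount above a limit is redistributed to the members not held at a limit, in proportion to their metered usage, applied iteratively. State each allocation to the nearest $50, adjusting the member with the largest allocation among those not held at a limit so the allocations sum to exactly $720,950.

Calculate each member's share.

Total metered usage = 10,186.
Unconstrained shares: Quinlan 114,448.87; Okafor 41,546.99; Sato 298,756.13; Ferraro 266,198.01.
Capped: Quinlan ($49,200), Sato ($200,150); balance $471,600 reallocated over remaining metered usage 4,348.
Remaining shares: Okafor 63,668.17 → $63,650; Ferraro 407,931.83 → $407,950.

Quinlan: $49,200 | Okafor: $63,650 | Sato: $200,150 | Ferraro: $407,950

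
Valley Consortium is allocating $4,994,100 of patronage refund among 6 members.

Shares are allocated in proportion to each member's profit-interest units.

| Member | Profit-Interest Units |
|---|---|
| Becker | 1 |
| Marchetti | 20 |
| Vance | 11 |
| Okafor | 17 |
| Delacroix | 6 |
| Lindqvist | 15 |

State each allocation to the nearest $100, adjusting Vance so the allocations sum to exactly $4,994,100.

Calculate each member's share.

Sum of profit-interest units: 70.
Proportional shares: Becker 1/70 × $4,994,100 = 71,344.29; Marchetti 20/70 × $4,994,100 = 1,426,885.71; Vance 11/70 × $4,994,100 = 784,787.14; Okafor 17/70 × $4,994,100 = 1,212,852.86; Delacroix 6/70 × $4,994,100 = 428,065.71; Lindqvist 15/70 × $4,994,100 = 1,070,164.29.
At nearest $100: Becker $71,300; Marchetti $1,426,900; Vance $784,800; Okafor $1,212,900; Delacroix $428,100; Lindqvist $1,070,200. Sum = $4,994,200.
Difference $4,994,100 − $4,994,200 = −$100 applied to Vance: Vance becomes $784,700.

Becker: $71,300 | Marchetti: $1,426,900 | Vance: $784,700 | Okafor: $1,212,900 | Delacroix: $428,100 | Lindqvist: $1,070,200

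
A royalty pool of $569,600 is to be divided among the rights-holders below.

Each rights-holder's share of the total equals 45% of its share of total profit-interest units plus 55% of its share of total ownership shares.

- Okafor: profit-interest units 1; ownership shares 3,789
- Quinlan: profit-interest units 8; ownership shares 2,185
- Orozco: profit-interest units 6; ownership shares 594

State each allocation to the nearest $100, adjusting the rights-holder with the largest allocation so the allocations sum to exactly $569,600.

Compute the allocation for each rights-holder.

Okafor: $197,800 · Quinlan: $240,900 · Orozco: $130,900

Profit-interest units total 15; ownership shares total 6,568.
Blended shares (45% profit-interest units + 55% ownership shares): Okafor 0.3473; Quinlan 0.4230; Orozco 0.2297.
Proportional shares: Okafor 197,815.45; Quinlan 240,923.98; Orozco 130,860.57.
After rounding ($100): Okafor $197,800; Quinlan $240,900; Orozco $130,900. Sum = $569,600.
Rounded total matches; no reconciliation needed.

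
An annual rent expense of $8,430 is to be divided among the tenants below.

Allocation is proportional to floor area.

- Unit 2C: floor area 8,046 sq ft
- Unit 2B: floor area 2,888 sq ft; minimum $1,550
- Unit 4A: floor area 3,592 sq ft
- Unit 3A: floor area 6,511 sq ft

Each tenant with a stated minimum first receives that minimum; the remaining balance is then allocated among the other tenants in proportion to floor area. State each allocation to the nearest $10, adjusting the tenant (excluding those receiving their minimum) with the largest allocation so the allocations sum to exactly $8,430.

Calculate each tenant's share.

Unit 2C: $3,050 · Unit 2B: $1,550 · Unit 4A: $1,360 · Unit 3A: $2,470

Guaranteed amounts: Unit 2B $1,550. Remaining pool $6,880.
Remaining pool split over remaining floor area 18,149: Unit 2C 3,050.11 → $3,050; Unit 4A 1,361.67 → $1,360; Unit 3A 2,468.22 → $2,470.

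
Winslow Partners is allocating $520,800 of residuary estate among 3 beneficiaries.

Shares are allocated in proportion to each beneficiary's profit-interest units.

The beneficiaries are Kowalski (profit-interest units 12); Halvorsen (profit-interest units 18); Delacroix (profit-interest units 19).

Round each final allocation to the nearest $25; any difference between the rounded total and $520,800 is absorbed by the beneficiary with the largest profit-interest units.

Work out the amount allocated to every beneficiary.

Kowalski: $127,550 · Halvorsen: $191,325 · Delacroix: $201,925

Profit-interest units total: 49.
Proportional shares: Kowalski 12/49 × $520,800 = 127,542.86; Halvorsen 18/49 × $520,800 = 191,314.29; Delacroix 19/49 × $520,800 = 201,942.86.
Rounded to nearest $25: Kowalski $127,550; Halvorsen $191,325; Delacroix $201,950. Sum = $520,825.
Difference $520,800 − $520,825 = −$25 applied to largest profit-interest units (Delacroix): Delacroix becomes $201,925.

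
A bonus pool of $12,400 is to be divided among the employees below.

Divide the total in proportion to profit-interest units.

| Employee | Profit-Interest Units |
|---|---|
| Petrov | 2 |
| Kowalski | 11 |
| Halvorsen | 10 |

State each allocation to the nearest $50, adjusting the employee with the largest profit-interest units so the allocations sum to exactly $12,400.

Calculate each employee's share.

Combined profit-interest units = 23.
Raw shares: Petrov 2/23 × $12,400 = 1,078.26; Kowalski 11/23 × $12,400 = 5,930.43; Halvorsen 10/23 × $12,400 = 5,391.30.
Rounded to nearest $50: Petrov $1,100; Kowalski $5,950; Halvorsen $5,400. Sum = $12,450.
Difference $12,400 − $12,450 = −$50 applied to largest profit-interest units (Kowalski): Kowalski becomes $5,900.

Petrov: $1,100 · Kowalski: $5,900 · Halvorsen: $5,400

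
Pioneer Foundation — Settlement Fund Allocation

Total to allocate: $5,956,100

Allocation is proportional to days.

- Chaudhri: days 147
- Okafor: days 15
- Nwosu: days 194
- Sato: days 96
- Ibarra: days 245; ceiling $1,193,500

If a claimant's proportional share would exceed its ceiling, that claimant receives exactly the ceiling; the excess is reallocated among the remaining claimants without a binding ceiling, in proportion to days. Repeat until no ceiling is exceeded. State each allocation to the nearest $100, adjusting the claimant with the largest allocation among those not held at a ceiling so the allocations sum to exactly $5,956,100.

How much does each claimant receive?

Chaudhri: $1,548,900 · Okafor: $158,100 · Nwosu: $2,044,100 · Sato: $1,011,500 · Ibarra: $1,193,500

Days total: 697.
Pro-rata shares before constraints: Chaudhri 1,256,164.56; Okafor 128,180.06; Nwosu 1,657,795.41; Sato 820,352.37; Ibarra 2,093,607.60.
Held at cap: Ibarra ($1,193,500); remaining pool $4,762,600 reallocated over remaining days 452.
Remaining shares: Chaudhri 1,548,898.67 → $1,548,900; Okafor 158,050.88 → $158,100; Nwosu 2,044,124.78 → $2,044,100; Sato 1,011,525.66 → $1,011,500.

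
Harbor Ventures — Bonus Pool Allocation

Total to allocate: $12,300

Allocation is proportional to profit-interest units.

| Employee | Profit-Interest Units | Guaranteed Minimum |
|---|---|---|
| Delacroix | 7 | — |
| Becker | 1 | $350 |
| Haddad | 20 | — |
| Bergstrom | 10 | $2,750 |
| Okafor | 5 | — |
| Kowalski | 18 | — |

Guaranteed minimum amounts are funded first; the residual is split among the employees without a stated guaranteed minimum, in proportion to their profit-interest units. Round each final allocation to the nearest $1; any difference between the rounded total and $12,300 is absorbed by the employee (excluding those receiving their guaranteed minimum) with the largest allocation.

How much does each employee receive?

Guaranteed amounts: Becker $350; Bergstrom $2,750. Residual $9,200.
Residual split over remaining profit-interest units 50: Delacroix 1,288.00 → $1,288; Haddad 3,680.00 → $3,680; Okafor 920.00 → $920; Kowalski 3,312.00 → $3,312.

Delacroix: $1,288; Becker: $350; Haddad: $3,680; Bergstrom: $2,750; Okafor: $920; Kowalski: $3,312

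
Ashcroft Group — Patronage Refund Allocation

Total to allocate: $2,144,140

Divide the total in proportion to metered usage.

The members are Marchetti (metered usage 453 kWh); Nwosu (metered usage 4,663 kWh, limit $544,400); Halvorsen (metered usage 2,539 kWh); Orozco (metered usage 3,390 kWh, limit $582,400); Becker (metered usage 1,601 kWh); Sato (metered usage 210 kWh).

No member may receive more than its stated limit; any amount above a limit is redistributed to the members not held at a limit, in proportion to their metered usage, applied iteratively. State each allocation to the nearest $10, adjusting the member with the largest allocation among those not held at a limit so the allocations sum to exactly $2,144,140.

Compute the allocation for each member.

Metered usage total: 12,856.
Pro-rata shares before constraints: Marchetti 75,551.92; Nwosu 777,701.06; Halvorsen 423,457.64; Orozco 565,388.50; Becker 267,016.81; Sato 35,024.07.
Held at cap: Nwosu ($544,400); balance $1,599,740 reallocated over remaining metered usage 8,193.
Held at cap: Orozco ($582,400); balance $1,017,340 reallocated over remaining metered usage 4,803.
Remaining shares: Marchetti 95,951.49 → $95,950; Halvorsen 537,794.35 → $537,790; Becker 339,113.33 → $339,110; Sato 44,480.82 → $44,480.
Rounding difference +$10 applied to Halvorsen → $537,800.

Marchetti: $95,950 | Nwosu: $544,400 | Halvorsen: $537,800 | Orozco: $582,400 | Becker: $339,110 | Sato: $44,480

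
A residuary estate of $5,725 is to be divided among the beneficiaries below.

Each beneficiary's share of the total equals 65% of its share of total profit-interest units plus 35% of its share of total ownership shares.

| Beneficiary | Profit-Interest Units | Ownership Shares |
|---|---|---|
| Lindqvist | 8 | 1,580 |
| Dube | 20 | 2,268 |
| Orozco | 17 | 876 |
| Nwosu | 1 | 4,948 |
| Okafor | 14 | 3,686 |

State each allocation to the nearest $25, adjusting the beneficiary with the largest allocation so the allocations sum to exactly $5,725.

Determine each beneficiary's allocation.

Lindqvist: $725; Dube: $1,600; Orozco: $1,175; Nwosu: $800; Okafor: $1,425

Profit-interest units total 60; ownership shares total 13,358.
Blended shares (65% profit-interest units + 35% ownership shares): Lindqvist 0.1281; Dube 0.2761; Orozco 0.2071; Nwosu 0.1405; Okafor 0.2482.
Proportional shares: Lindqvist 733.17; Dube 1,580.63; Orozco 1,185.76; Nwosu 804.24; Okafor 1,421.21.
At nearest $25: Lindqvist $725; Dube $1,575; Orozco $1,175; Nwosu $800; Okafor $1,425. Sum = $5,700.
Difference $5,725 − $5,700 = +$25 applied to largest allocation (Dube): Dube becomes $1,600.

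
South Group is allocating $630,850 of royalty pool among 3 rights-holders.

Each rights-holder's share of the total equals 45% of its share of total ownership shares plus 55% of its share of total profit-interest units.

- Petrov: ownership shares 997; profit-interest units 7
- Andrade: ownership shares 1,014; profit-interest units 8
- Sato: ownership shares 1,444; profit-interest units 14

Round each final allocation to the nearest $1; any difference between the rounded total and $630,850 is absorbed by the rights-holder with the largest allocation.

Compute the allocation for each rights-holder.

Petrov: $165,670 | Andrade: $179,031 | Sato: $286,149

Totals — ownership shares 3,455, profit-interest units 29.
Combined weights (45% ownership shares + 55% profit-interest units): Petrov 0.2626; Andrade 0.2838; Sato 0.4536.
Raw shares: Petrov 165,669.98; Andrade 179,031.19; Sato 286,148.83.
After rounding ($1): Petrov $165,670; Andrade $179,031; Sato $286,149. Sum = $630,850.
Rounded total matches; no reconciliation needed.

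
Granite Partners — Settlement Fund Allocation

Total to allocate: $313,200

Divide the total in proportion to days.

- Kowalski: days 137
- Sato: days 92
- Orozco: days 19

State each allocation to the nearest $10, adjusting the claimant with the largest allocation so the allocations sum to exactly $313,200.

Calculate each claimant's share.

Total days = 248.
Pro-rata amounts: Kowalski 137/248 × $313,200 = 173,017.74; Sato 92/248 × $313,200 = 116,187.10; Orozco 19/248 × $313,200 = 23,995.16.
Rounded to nearest $10: Kowalski $173,020; Sato $116,190; Orozco $24,000. Sum = $313,210.
Difference $313,200 − $313,210 = −$10 applied to largest allocation (Kowalski): Kowalski becomes $173,010.

Kowalski: $173,010 · Sato: $116,190 · Orozco: $24,000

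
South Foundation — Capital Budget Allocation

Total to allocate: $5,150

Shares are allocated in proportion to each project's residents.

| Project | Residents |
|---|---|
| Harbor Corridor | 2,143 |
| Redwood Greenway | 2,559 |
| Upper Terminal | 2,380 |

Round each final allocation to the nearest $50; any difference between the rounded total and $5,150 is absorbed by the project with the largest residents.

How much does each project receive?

Harbor Corridor: $1,550 | Redwood Greenway: $1,850 | Upper Terminal: $1,750

Combined residents = 2,143 + 2,559 + 2,380 = 7,082.
Proportional shares: Harbor Corridor 1,558.38; Redwood Greenway 1,860.89; Upper Terminal 1,730.73.
At nearest $50: Harbor Corridor $1,550; Redwood Greenway $1,850; Upper Terminal $1,750. Sum = $5,150.
No rounding difference to absorb.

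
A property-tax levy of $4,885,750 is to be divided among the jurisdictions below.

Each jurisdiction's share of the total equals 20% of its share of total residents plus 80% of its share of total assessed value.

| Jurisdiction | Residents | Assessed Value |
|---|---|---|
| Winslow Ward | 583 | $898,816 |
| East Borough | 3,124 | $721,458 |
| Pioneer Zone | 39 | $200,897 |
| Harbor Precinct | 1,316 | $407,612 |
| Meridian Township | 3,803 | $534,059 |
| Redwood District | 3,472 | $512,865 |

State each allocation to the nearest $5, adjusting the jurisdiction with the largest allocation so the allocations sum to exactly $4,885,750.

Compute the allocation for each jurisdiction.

Winslow Ward: $1,118,650 | East Borough: $1,108,285 | Pioneer Zone: $242,800 | Harbor Precinct: $590,600 | Meridian Township: $938,460 | Redwood District: $886,955

Totals — residents 12,337, assessed value 3,275,707.
Blended shares (20% residents + 80% assessed value): Winslow Ward 0.2290; East Borough 0.2268; Pioneer Zone 0.0497; Harbor Precinct 0.1209; Meridian Township 0.1921; Redwood District 0.1815.
Unrounded shares: Winslow Ward 1,118,650.91; East Borough 1,108,285.39; Pioneer Zone 242,800.91; Harbor Precinct 590,599.48; Meridian Township 938,459.48; Redwood District 886,953.83.
Rounded to nearest $5: Winslow Ward $1,118,650; East Borough $1,108,285; Pioneer Zone $242,800; Harbor Precinct $590,600; Meridian Township $938,460; Redwood District $886,955. Sum = $4,885,750.
No rounding difference to absorb.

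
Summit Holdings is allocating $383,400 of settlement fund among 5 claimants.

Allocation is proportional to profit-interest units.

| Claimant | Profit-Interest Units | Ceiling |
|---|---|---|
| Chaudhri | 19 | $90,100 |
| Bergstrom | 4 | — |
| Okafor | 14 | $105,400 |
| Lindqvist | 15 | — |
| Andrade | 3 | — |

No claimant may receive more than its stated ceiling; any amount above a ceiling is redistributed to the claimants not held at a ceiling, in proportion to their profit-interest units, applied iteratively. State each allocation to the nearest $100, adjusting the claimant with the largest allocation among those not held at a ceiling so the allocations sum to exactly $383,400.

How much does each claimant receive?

Profit-interest units total: 55.
Proportional shares (ignoring caps): Chaudhri 132,447.27; Bergstrom 27,883.64; Okafor 97,592.73; Lindqvist 104,563.64; Andrade 20,912.73.
Held at cap: Chaudhri ($90,100); residual $293,300 reallocated over remaining profit-interest units 36.
Held at cap: Okafor ($105,400); residual $187,900 reallocated over remaining profit-interest units 22.
Redistributed shares: Bergstrom 34,163.64 → $34,200; Lindqvist 128,113.64 → $128,100; Andrade 25,622.73 → $25,600.

Chaudhri: $90,100 · Bergstrom: $34,200 · Okafor: $105,400 · Lindqvist: $128,100 · Andrade: $25,600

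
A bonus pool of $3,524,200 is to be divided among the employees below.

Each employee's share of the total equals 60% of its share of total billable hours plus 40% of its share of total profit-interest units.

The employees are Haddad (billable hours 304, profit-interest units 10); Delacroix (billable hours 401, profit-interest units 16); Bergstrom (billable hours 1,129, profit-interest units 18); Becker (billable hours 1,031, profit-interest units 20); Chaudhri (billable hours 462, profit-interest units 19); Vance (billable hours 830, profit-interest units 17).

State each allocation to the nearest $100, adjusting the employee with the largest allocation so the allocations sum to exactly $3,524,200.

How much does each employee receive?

Billable hours total 4,157; profit-interest units total 100.
Blended shares (60% billable hours + 40% profit-interest units): Haddad 0.0839; Delacroix 0.1219; Bergstrom 0.2350; Becker 0.2288; Chaudhri 0.1427; Vance 0.1878.
Raw shares: Haddad 295,602.13; Delacroix 429,523.43; Bergstrom 828,025.08; Becker 806,369.51; Chaudhri 502,842.38; Vance 661,837.47.
At nearest $100: Haddad $295,600; Delacroix $429,500; Bergstrom $828,000; Becker $806,400; Chaudhri $502,800; Vance $661,800. Sum = $3,524,100.
Difference $3,524,200 − $3,524,100 = +$100 applied to largest allocation (Bergstrom): Bergstrom becomes $828,100.

Haddad: $295,600 · Delacroix: $429,500 · Bergstrom: $828,100 · Becker: $806,400 · Chaudhri: $502,800 · Vance: $661,800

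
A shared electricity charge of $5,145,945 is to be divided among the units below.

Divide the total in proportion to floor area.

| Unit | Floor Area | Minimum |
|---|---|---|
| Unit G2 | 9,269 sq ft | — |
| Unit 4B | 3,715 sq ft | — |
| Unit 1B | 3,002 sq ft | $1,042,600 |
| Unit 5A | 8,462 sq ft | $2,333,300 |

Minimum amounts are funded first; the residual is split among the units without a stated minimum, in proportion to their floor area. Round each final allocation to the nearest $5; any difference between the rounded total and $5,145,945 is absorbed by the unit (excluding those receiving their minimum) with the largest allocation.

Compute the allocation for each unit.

Unit G2: $1,263,595 | Unit 4B: $506,450 | Unit 1B: $1,042,600 | Unit 5A: $2,333,300

Fund the minimums — Unit 1B $1,042,600; Unit 5A $2,333,300. Residual $1,770,045.
Residual split over remaining floor area 12,984: Unit G2 1,263,597.28 → $1,263,595; Unit 4B 506,447.72 → $506,450.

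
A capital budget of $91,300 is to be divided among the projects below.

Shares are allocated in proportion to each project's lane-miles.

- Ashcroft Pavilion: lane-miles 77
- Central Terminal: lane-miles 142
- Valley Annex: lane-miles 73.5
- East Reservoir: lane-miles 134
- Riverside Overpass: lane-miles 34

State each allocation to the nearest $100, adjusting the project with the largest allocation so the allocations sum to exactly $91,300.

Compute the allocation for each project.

Ashcroft Pavilion: $15,300 · Central Terminal: $28,100 · Valley Annex: $14,600 · East Reservoir: $26,600 · Riverside Overpass: $6,700

Total lane-miles = 460.5.
Pro-rata amounts: Ashcroft Pavilion 77/460.5 × $91,300 = 15,266.23; Central Terminal 142/460.5 × $91,300 = 28,153.31; Valley Annex 73.5/460.5 × $91,300 = 14,572.31; East Reservoir 134/460.5 × $91,300 = 26,567.21; Riverside Overpass 34/460.5 × $91,300 = 6,740.93.
Rounded to nearest $100: Ashcroft Pavilion $15,300; Central Terminal $28,200; Valley Annex $14,600; East Reservoir $26,600; Riverside Overpass $6,700. Sum = $91,400.
Difference $91,300 − $91,400 = −$100 applied to largest allocation (Central Terminal): Central Terminal becomes $28,100.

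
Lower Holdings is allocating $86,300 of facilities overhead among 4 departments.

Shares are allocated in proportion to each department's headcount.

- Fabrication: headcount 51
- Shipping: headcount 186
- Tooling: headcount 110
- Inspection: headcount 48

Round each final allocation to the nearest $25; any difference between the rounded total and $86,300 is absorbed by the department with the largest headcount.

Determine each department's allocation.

Total headcount = 395.
Raw shares: Fabrication 51/395 × $86,300 = 11,142.53; Shipping 186/395 × $86,300 = 40,637.47; Tooling 110/395 × $86,300 = 24,032.91; Inspection 48/395 × $86,300 = 10,487.09.
Rounded to nearest $25: Fabrication $11,150; Shipping $40,625; Tooling $24,025; Inspection $10,475. Sum = $86,275.
Difference $86,300 − $86,275 = +$25 applied to largest headcount (Shipping): Shipping becomes $40,650.

Fabrication: $11,150 | Shipping: $40,650 | Tooling: $24,025 | Inspection: $10,475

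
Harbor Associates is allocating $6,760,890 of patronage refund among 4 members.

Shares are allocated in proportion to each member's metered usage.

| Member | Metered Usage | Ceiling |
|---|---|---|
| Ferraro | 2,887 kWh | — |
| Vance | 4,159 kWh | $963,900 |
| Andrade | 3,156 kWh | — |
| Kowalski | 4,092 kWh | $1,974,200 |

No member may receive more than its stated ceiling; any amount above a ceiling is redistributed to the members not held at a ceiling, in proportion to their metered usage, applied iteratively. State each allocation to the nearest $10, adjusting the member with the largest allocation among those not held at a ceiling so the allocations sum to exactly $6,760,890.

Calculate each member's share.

Ferraro: $1,826,310; Vance: $963,900; Andrade: $1,996,480; Kowalski: $1,974,200

Sum of metered usage: 14,294.
Unconstrained shares: Ferraro 1,365,516.26; Vance 1,967,156.95; Andrade 1,492,750.02; Kowalski 1,935,466.76.
Capped: Vance ($963,900); remaining pool $5,796,990 reallocated over remaining metered usage 10,135.
Capped: Kowalski ($1,974,200); remaining pool $3,822,790 reallocated over remaining metered usage 6,043.
Remaining shares: Ferraro 1,826,310.56 → $1,826,310; Andrade 1,996,479.44 → $1,996,480.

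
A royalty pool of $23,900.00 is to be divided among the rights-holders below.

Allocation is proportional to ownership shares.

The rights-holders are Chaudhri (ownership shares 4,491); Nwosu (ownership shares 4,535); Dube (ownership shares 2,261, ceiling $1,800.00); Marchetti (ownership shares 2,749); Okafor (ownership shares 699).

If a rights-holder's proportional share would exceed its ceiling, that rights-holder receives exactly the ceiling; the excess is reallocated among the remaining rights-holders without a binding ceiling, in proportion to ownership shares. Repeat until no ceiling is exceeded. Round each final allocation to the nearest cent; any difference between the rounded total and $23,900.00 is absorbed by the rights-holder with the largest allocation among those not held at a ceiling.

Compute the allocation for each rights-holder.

Sum of ownership shares: 14,735.
Proportional shares (ignoring caps): Chaudhri 7,284.3502; Nwosu 7,355.7177; Dube 3,667.3159; Marchetti 4,458.8463; Okafor 1,133.7699.
Held at cap: Dube ($1,800.00); residual $22,100.00 reallocated over remaining ownership shares 12,474.
Redistributed shares: Chaudhri 7,956.6378 → $7,956.64; Nwosu 8,034.5920 → $8,034.59; Marchetti 4,870.3624 → $4,870.36; Okafor 1,238.4079 → $1,238.41.

Chaudhri: $7,956.64 · Nwosu: $8,034.59 · Dube: $1,800.00 · Marchetti: $4,870.36 · Okafor: $1,238.41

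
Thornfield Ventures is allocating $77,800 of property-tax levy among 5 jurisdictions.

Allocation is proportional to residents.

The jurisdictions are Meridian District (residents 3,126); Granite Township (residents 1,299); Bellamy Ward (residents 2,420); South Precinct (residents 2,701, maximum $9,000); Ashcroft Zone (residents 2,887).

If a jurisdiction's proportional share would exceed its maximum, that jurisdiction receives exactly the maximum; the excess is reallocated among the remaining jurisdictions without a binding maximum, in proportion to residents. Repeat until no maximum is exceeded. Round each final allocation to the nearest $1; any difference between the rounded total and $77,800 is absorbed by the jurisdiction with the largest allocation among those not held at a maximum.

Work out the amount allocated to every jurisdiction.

Sum of residents: 12,433.
Proportional shares (ignoring caps): Meridian District 19,561.07; Granite Township 8,128.55; Bellamy Ward 15,143.25; South Precinct 16,901.62; Ashcroft Zone 18,065.52.
Held at cap: South Precinct ($9,000); remaining pool $68,800 reallocated over remaining residents 9,732.
Shares after redistribution: Meridian District 22,099.14 → $22,099; Granite Township 9,183.23 → $9,183; Bellamy Ward 17,108.10 → $17,108; Ashcroft Zone 20,409.54 → $20,410.

Meridian District: $22,099 | Granite Township: $9,183 | Bellamy Ward: $17,108 | South Precinct: $9,000 | Ashcroft Zone: $20,410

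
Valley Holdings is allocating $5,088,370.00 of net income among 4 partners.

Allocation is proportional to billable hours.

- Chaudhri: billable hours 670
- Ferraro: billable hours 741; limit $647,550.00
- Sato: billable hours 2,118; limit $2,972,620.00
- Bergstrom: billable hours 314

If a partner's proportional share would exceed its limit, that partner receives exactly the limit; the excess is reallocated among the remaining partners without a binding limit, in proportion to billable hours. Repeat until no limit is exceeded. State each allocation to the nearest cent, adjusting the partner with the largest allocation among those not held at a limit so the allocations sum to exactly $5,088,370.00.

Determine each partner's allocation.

Chaudhri: $999,689.02; Ferraro: $647,550.00; Sato: $2,972,620.00; Bergstrom: $468,510.98

Billable hours total: 3,843.
Unconstrained shares: Chaudhri 887,121.4936; Ferraro 981,129.8907; Sato 2,804,363.1694; Bergstrom 415,755.4463.
Held at cap: Ferraro ($647,550.00); residual $4,440,820.00 reallocated over remaining billable hours 3,102.
Held at cap: Sato ($2,972,620.00); residual $1,468,200.00 reallocated over remaining billable hours 984.
Redistributed shares: Chaudhri 999,689.0244 → $999,689.02; Bergstrom 468,510.9756 → $468,510.98.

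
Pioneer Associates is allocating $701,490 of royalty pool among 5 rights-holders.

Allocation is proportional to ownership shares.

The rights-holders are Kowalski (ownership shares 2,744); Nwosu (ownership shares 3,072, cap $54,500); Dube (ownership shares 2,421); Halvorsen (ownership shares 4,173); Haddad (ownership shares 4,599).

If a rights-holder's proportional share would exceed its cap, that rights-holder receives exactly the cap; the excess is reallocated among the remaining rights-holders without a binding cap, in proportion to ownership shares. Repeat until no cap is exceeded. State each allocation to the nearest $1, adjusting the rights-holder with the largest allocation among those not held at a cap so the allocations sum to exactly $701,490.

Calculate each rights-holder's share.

Kowalski: $127,383 | Nwosu: $54,500 | Dube: $112,389 | Halvorsen: $193,721 | Haddad: $213,497

Sum of ownership shares: 17,009.
Proportional shares (ignoring caps): Kowalski 113,168.83; Nwosu 126,696.29; Dube 99,847.57; Halvorsen 172,104.05; Haddad 189,673.26.
Capped: Nwosu ($54,500); residual $646,990 reallocated over remaining ownership shares 13,937.
Redistributed shares: Kowalski 127,383.26 → $127,383; Dube 112,388.81 → $112,389; Halvorsen 193,720.98 → $193,721; Haddad 213,496.95 → $213,497.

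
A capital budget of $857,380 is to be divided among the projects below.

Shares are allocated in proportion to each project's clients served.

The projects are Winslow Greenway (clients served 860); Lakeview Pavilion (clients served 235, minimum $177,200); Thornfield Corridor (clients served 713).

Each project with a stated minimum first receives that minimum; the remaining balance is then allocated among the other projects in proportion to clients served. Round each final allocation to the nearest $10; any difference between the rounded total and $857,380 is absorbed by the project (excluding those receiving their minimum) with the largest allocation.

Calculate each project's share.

Guaranteed amounts: Lakeview Pavilion $177,200. Balance $680,180.
Balance split over remaining clients served 1,573: Winslow Greenway 371,872.09 → $371,870; Thornfield Corridor 308,307.91 → $308,310.

Winslow Greenway: $371,870 | Lakeview Pavilion: $177,200 | Thornfield Corridor: $308,310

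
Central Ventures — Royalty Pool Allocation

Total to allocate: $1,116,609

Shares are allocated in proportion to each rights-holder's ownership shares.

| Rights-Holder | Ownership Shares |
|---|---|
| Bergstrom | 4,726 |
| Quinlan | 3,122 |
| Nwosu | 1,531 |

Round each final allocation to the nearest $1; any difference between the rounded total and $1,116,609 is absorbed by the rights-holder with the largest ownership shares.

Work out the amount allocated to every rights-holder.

Bergstrom: $562,650 | Quinlan: $371,687 | Nwosu: $182,272

Total ownership shares = 4,726 + 3,122 + 1,531 = 9,379.
Proportional shares: Bergstrom 562,649.98; Quinlan 371,687.10; Nwosu 182,271.92.
At nearest $1: Bergstrom $562,650; Quinlan $371,687; Nwosu $182,272. Sum = $1,116,609.
Rounded total matches; no reconciliation needed.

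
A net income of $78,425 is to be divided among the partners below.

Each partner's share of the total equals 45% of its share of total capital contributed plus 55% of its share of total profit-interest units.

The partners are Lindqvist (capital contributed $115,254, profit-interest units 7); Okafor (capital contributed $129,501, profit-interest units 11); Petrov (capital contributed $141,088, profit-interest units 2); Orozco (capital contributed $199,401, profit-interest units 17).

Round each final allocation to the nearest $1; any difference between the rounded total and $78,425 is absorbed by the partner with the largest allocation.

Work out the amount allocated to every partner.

Totals — capital contributed 585,244, profit-interest units 37.
Combined weights (45% capital contributed + 55% profit-interest units): Lindqvist 0.1927; Okafor 0.2631; Petrov 0.1382; Orozco 0.4060.
Pro-rata amounts: Lindqvist 15,110.46; Okafor 20,632.69; Petrov 10,839.41; Orozco 31,842.44.
After rounding ($1): Lindqvist $15,110; Okafor $20,633; Petrov $10,839; Orozco $31,842. Sum = $78,424.
Difference $78,425 − $78,424 = +$1 applied to largest allocation (Orozco): Orozco becomes $31,843.

Lindqvist: $15,110; Okafor: $20,633; Petrov: $10,839; Orozco: $31,843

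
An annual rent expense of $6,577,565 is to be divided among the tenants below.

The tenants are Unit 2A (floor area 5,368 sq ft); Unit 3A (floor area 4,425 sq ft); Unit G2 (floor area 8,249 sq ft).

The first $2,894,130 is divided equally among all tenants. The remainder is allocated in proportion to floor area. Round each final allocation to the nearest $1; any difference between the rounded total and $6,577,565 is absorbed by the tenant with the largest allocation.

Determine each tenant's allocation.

Unit 2A: $2,060,635 · Unit 3A: $1,868,113 · Unit G2: $2,648,817

Equal tier: $2,894,130 ÷ 3 = $964,710 apiece.
Remainder $3,683,435 by floor area (total 18,042): Unit 2A 1,095,925.01 → $1,095,925; Unit 3A 903,403.16 → $903,403; Unit G2 1,684,106.82 → $1,684,107.
Totals: Unit 2A $964,710 + $1,095,925 = $2,060,635; Unit 3A $964,710 + $903,403 = $1,868,113; Unit G2 $964,710 + $1,684,107 = $2,648,817.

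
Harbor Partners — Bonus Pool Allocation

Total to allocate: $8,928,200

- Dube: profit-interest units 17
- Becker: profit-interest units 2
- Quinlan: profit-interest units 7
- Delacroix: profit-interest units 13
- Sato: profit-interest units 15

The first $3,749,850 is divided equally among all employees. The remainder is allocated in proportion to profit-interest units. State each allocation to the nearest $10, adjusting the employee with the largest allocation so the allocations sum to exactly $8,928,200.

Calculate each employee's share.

First tranche $3,749,850 split equally: $749,970 each.
Remainder $5,178,350 by profit-interest units (total 54): Dube 1,630,221.30 → $1,630,220; Becker 191,790.74 → $191,790; Quinlan 671,267.59 → $671,270; Delacroix 1,246,639.81 → $1,246,640; Sato 1,438,430.56 → $1,438,430.
Totals: Dube $749,970 + $1,630,220 = $2,380,190; Becker $749,970 + $191,790 = $941,760; Quinlan $749,970 + $671,270 = $1,421,240; Delacroix $749,970 + $1,246,640 = $1,996,610; Sato $749,970 + $1,438,430 = $2,188,400.

Dube: $2,380,190; Becker: $941,760; Quinlan: $1,421,240; Delacroix: $1,996,610; Sato: $2,188,400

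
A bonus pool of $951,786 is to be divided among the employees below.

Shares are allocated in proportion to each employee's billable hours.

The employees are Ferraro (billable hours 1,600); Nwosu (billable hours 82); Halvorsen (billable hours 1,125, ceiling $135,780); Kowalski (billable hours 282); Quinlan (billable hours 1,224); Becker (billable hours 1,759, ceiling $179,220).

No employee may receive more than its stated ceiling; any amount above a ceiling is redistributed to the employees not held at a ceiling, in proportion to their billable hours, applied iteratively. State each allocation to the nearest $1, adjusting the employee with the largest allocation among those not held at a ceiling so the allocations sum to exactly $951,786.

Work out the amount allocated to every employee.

Combined billable hours = 6,072.
Pro-rata shares before constraints: Ferraro 250,800.00; Nwosu 12,853.50; Halvorsen 176,343.75; Kowalski 44,203.50; Quinlan 191,862.00; Becker 275,723.25.
Cap binds for Halvorsen ($135,780), Becker ($179,220); balance $636,786 reallocated over remaining billable hours 3,188.
Redistributed shares: Ferraro 319,591.47 → $319,591; Nwosu 16,379.06 → $16,379; Kowalski 56,328.00 → $56,328; Quinlan 244,487.47 → $244,487.
Rounding difference +$1 applied to Ferraro → $319,592.

Ferraro: $319,592 | Nwosu: $16,379 | Halvorsen: $135,780 | Kowalski: $56,328 | Quinlan: $244,487 | Becker: $179,220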